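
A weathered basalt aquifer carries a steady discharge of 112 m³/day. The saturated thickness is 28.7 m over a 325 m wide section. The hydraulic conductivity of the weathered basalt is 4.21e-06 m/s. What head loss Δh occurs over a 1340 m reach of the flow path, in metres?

44.2

Convert K: 4.21e-06 m/s × 86400 = 0.3637 m/day.
Cross-sectional area A = 325 × 28.7 = 9328 m².
From Q = K·A·i, i = Q / (K·A) = 112 / (0.3637 × 9328) = 0.03301.
Head loss Δh = i · L = 0.03301 × 1340 = 44.23 m.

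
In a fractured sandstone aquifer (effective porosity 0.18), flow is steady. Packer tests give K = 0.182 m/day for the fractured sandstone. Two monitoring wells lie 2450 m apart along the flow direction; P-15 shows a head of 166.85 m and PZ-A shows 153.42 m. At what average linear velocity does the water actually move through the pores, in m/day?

Hydraulic gradient i = (166.85 − 153.42) / 2450 = 13.43 / 2450 = 0.005482.
Darcy flux q = K · i = 0.1820 × 0.005482 = 0.0009977 m/day.
Seepage velocity v = q / n_e = 0.0009977 / 0.18 = 0.005543 m/day.

0.00554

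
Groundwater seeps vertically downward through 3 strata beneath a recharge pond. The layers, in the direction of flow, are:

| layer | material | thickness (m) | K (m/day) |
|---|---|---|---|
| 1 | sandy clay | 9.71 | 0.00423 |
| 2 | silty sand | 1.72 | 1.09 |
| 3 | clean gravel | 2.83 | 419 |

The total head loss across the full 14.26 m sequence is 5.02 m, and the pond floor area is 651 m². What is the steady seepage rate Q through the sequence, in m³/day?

1.42

Flow is perpendicular to layering, so the layers act in series and the equivalent K is the thickness-weighted harmonic mean.
Total thickness L = 9.71 + 1.72 + 2.83 = 14.26 m.
Σ(b_i/K_i) = 9.71/0.00423 + 1.72/1.09 + 2.83/419 = 2297 d.
K_eq = L / Σ(b_i/K_i) = 14.26 / 2297 = 0.006208 m/day.
Q = K_eq · A · (Δh/L) = 0.006208 × 651 × (5.02/14.26) = 1.423 m³/day.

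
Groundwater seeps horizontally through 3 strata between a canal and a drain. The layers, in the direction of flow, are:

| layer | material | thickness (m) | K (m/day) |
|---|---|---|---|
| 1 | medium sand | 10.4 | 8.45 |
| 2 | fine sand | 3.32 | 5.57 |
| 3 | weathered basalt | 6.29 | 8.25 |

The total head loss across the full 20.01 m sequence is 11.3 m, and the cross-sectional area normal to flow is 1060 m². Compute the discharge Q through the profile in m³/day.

Flow is perpendicular to layering, so the layers act in series and the equivalent K is the thickness-weighted harmonic mean.
Total thickness L = 10.4 + 3.32 + 6.29 = 20.01 m.
Σ(b_i/K_i) = 10.4/8.45 + 3.32/5.57 + 6.29/8.25 = 2.589 d.
K_eq = L / Σ(b_i/K_i) = 20.01 / 2.589 = 7.728 m/day.
Q = K_eq · A · (Δh/L) = 7.728 × 1060 × (11.3/20.01) = 4626 m³/day.

4630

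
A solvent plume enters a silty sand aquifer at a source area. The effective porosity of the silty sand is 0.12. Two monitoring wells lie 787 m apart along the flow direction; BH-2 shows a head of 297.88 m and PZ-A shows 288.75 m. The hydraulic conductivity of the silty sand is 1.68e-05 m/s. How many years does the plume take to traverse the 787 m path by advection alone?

15.4

Convert K: 1.68e-05 m/s × 86400 = 1.452 m/day.
Hydraulic gradient i = (297.88 − 288.75) / 787 = 9.13 / 787 = 0.01160.
Darcy flux q = K · i = 1.452 × 0.01160 = 0.01684 m/day.
Seepage velocity v = q / n_e = 0.01684 / 0.12 = 0.1403 m/day.
Travel time t = L / v = 787 / 0.1403 = 5608 days = 15.35 years.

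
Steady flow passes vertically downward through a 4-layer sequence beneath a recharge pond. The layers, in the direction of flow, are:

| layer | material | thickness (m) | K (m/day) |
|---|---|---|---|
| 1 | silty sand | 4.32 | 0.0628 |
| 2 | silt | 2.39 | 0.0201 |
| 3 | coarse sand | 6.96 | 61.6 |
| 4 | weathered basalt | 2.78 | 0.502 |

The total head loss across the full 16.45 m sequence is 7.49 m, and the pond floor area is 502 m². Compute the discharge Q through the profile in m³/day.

Flow is perpendicular to layering, so the layers act in series and the equivalent K is the thickness-weighted harmonic mean.
Total thickness L = 4.32 + 2.39 + 6.96 + 2.78 = 16.45 m.
Σ(b_i/K_i) = 4.32/0.0628 + 2.39/0.0201 + 6.96/61.6 + 2.78/0.502 = 193.3 d.
K_eq = L / Σ(b_i/K_i) = 16.45 / 193.3 = 0.08508 m/day.
Q = K_eq · A · (Δh/L) = 0.08508 × 502 × (7.49/16.45) = 19.45 m³/day.

19.4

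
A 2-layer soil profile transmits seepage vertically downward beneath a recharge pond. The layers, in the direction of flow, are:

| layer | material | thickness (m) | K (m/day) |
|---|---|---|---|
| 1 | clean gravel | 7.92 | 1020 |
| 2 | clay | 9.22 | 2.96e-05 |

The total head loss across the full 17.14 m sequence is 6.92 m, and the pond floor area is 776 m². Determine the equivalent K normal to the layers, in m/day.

5.50e-05

Flow is perpendicular to layering, so the layers act in series and the equivalent K is the thickness-weighted harmonic mean.
Total thickness L = 7.92 + 9.22 = 17.14 m.
Σ(b_i/K_i) = 7.92/1020 + 9.22/2.96e-05 = 3.115e+05 d.
K_eq = L / Σ(b_i/K_i) = 17.14 / 3.115e+05 = 5.503e-05 m/day.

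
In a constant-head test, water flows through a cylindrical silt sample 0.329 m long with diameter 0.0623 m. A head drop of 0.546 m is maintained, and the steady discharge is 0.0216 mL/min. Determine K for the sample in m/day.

Cross-sectional area A = π·(d/2)² = π × (0.0623/2)² = 0.003048 m².
Convert discharge: 0.0216 mL/min = 3.600e-10 m³/s.
Darcy's law rearranged: K = Q·L / (A·Δh) = 3.600e-10 × 0.329 / (0.003048 × 0.546) = 7.116e-08 m/s = 0.006148 m/day.

0.00615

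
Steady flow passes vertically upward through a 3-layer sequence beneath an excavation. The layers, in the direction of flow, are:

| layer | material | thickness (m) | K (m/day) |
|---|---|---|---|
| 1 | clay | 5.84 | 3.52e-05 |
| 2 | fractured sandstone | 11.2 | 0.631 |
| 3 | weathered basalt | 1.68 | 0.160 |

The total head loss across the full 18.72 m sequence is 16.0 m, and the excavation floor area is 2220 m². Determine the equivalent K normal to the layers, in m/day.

Flow is perpendicular to layering, so the layers act in series and the equivalent K is the thickness-weighted harmonic mean.
Total thickness L = 5.84 + 11.2 + 1.68 = 18.72 m.
Σ(b_i/K_i) = 5.84/3.52e-05 + 11.2/0.631 + 1.68/0.160 = 1.659e+05 d.
K_eq = L / Σ(b_i/K_i) = 18.72 / 1.659e+05 = 0.0001128 m/day.

0.000113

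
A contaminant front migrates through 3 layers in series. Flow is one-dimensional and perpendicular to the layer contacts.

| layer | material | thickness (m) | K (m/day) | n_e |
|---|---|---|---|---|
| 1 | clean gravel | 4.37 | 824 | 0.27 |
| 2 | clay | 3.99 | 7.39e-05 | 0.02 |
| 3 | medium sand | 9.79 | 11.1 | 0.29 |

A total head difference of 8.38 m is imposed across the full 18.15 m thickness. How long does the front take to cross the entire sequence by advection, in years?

With flow normal to the layers, continuity requires the same specific discharge q through every layer.
Σ(b_i/K_i) = 4.37/824 + 3.99/7.39e-05 + 9.79/11.1 = 53993 d.
q = Δh / Σ(b_i/K_i) = 8.38 / 53993 = 0.0001552 m/day.
In each layer the seepage velocity is v_i = q/n_i, so the layer transit time is t_i = b_i·n_i / q:
  layer 1 (clean gravel): t_1 = 4.37 × 0.27 / 0.0001552 = 7602 d
  layer 2 (clay): t_2 = 3.99 × 0.02 / 0.0001552 = 514.2 d
  layer 3 (medium sand): t_3 = 9.79 × 0.29 / 0.0001552 = 18292 d
Total t = Σ t_i = 26409 days = 72.30 years.

72.3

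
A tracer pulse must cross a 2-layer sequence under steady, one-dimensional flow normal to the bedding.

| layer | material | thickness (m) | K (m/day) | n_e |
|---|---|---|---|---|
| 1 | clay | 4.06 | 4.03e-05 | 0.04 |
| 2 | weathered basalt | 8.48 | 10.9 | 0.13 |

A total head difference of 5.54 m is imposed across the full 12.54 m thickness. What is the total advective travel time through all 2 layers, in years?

63.0

With flow normal to the layers, continuity requires the same specific discharge q through every layer.
Σ(b_i/K_i) = 4.06/4.03e-05 + 8.48/10.9 = 1.007e+05 d.
q = Δh / Σ(b_i/K_i) = 5.54 / 1.007e+05 = 5.499e-05 m/day.
In each layer the seepage velocity is v_i = q/n_i, so the layer transit time is t_i = b_i·n_i / q:
  layer 1 (clay): t_1 = 4.06 × 0.04 / 5.499e-05 = 2953 d
  layer 2 (weathered basalt): t_2 = 8.48 × 0.13 / 5.499e-05 = 20047 d
Total t = Σ t_i = 23000 days = 62.97 years.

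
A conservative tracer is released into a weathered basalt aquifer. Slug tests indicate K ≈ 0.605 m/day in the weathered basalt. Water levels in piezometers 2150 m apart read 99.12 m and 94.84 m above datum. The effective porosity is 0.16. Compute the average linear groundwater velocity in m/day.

Hydraulic gradient i = (99.12 − 94.84) / 2150 = 4.28 / 2150 = 0.001991.
Darcy flux q = K · i = 0.6050 × 0.001991 = 0.001204 m/day.
Seepage velocity v = q / n_e = 0.001204 / 0.16 = 0.007527 m/day.

0.00753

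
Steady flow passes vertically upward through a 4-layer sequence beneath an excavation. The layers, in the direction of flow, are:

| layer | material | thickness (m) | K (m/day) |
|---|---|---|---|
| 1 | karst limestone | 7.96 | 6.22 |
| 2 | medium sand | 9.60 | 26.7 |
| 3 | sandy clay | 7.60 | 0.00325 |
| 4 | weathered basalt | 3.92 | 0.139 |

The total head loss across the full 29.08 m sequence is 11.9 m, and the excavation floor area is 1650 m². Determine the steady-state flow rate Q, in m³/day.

Flow is perpendicular to layering, so the layers act in series and the equivalent K is the thickness-weighted harmonic mean.
Total thickness L = 7.96 + 9.60 + 7.60 + 3.92 = 29.08 m.
Σ(b_i/K_i) = 7.96/6.22 + 9.60/26.7 + 7.60/0.00325 + 3.92/0.139 = 2368 d.
K_eq = L / Σ(b_i/K_i) = 29.08 / 2368 = 0.01228 m/day.
Q = K_eq · A · (Δh/L) = 0.01228 × 1650 × (11.9/29.08) = 8.291 m³/day.

8.29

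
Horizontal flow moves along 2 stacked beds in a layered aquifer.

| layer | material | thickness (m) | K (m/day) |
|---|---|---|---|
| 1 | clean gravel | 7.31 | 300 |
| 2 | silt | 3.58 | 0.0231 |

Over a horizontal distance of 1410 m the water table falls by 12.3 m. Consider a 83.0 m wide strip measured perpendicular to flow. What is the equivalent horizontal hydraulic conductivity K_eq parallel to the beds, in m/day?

Flow is parallel to layering, so each bed carries its own Darcy discharge and the transmissivities add.
Σ(K_i·b_i) = 300×7.31 + 0.0231×3.58 = 2193 m²/day.
Total thickness b = 10.89 m, so K_eq = Σ(K_i·b_i)/b = 201.4 m/day.

201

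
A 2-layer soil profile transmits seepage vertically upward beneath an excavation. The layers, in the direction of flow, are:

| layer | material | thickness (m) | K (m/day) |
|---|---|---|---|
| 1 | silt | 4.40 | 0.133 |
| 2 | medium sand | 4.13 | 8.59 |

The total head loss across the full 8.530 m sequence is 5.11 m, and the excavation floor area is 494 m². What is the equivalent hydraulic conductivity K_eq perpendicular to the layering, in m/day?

Flow is perpendicular to layering, so the layers act in series and the equivalent K is the thickness-weighted harmonic mean.
Total thickness L = 4.40 + 4.13 = 8.530 m.
Σ(b_i/K_i) = 4.40/0.133 + 4.13/8.59 = 33.56 d.
K_eq = L / Σ(b_i/K_i) = 8.530 / 33.56 = 0.2541 m/day.

0.254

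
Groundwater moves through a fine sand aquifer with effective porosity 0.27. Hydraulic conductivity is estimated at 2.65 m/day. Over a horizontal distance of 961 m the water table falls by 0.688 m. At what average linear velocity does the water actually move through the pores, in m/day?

Hydraulic gradient i = Δh / L = 0.688 / 961 = 0.0007159.
Darcy flux q = K · i = 2.650 × 0.0007159 = 0.001897 m/day.
Seepage velocity v = q / n_e = 0.001897 / 0.27 = 0.007027 m/day.

0.00703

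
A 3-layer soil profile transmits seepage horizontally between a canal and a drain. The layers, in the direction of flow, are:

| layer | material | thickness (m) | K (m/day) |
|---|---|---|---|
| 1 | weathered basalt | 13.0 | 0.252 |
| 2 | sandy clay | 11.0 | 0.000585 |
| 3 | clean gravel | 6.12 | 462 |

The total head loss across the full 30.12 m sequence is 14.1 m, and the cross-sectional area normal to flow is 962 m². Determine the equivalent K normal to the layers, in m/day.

Flow is perpendicular to layering, so the layers act in series and the equivalent K is the thickness-weighted harmonic mean.
Total thickness L = 13.0 + 11.0 + 6.12 = 30.12 m.
Σ(b_i/K_i) = 13.0/0.252 + 11.0/0.000585 + 6.12/462 = 18855 d.
K_eq = L / Σ(b_i/K_i) = 30.12 / 18855 = 0.001597 m/day.

0.00160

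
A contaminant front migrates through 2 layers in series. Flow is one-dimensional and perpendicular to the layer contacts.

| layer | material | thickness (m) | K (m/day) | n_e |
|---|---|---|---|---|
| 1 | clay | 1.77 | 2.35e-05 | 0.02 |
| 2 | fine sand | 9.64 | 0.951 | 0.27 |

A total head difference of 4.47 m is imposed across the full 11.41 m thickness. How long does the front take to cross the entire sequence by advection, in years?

With flow normal to the layers, continuity requires the same specific discharge q through every layer.
Σ(b_i/K_i) = 1.77/2.35e-05 + 9.64/0.951 = 75329 d.
q = Δh / Σ(b_i/K_i) = 4.47 / 75329 = 5.934e-05 m/day.
In each layer the seepage velocity is v_i = q/n_i, so the layer transit time is t_i = b_i·n_i / q:
  layer 1 (clay): t_1 = 1.77 × 0.02 / 5.934e-05 = 596.6 d
  layer 2 (fine sand): t_2 = 9.64 × 0.27 / 5.934e-05 = 43863 d
Total t = Σ t_i = 44459 days = 121.7 years.

122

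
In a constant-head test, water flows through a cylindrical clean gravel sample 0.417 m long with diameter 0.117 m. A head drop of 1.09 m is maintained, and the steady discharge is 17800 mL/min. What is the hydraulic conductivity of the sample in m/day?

912

Cross-sectional area A = π·(d/2)² = π × (0.117/2)² = 0.01075 m².
Convert discharge: 17800 mL/min = 0.0002967 m³/s.
Darcy's law rearranged: K = Q·L / (A·Δh) = 0.0002967 × 0.417 / (0.01075 × 1.09) = 0.01056 m/s = 912.1 m/day.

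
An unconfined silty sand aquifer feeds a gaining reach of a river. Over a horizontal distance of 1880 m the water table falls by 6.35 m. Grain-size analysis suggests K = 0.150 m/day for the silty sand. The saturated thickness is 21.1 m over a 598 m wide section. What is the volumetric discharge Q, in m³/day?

6.39

Cross-sectional area A = 598 × 21.1 = 12618 m².
Hydraulic gradient i = Δh / L = 6.35 / 1880 = 0.003378.
Darcy's law: Q = K · A · i = 0.1500 × 12618 × 0.003378 = 6.393 m³/day.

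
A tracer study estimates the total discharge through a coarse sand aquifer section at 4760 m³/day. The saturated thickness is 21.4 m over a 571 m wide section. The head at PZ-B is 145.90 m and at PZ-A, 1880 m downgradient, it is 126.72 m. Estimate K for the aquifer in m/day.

38.2

Cross-sectional area A = 571 × 21.4 = 12219 m².
Hydraulic gradient i = (145.90 − 126.72) / 1880 = 19.18 / 1880 = 0.01020.
From Q = K·A·i, K = Q / (A·i) = 4760 / (12219 × 0.01020) = 38.18 m/day.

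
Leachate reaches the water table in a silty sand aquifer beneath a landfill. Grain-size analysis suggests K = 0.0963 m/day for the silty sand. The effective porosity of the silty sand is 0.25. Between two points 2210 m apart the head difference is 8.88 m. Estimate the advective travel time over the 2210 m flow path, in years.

Hydraulic gradient i = Δh / L = 8.88 / 2210 = 0.004018.
Darcy flux q = K · i = 0.09630 × 0.004018 = 0.0003869 m/day.
Seepage velocity v = q / n_e = 0.0003869 / 0.25 = 0.001548 m/day.
Travel time t = L / v = 2210 / 0.001548 = 1.428e+06 days = 3909 years.

3910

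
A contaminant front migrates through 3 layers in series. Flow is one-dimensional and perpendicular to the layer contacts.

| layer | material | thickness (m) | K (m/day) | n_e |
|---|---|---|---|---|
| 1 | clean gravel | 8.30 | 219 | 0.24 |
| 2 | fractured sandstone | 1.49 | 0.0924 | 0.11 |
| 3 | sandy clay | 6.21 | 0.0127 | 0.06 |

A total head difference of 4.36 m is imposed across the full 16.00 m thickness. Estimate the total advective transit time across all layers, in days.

With flow normal to the layers, continuity requires the same specific discharge q through every layer.
Σ(b_i/K_i) = 8.30/219 + 1.49/0.0924 + 6.21/0.0127 = 505.1 d.
q = Δh / Σ(b_i/K_i) = 4.36 / 505.1 = 0.008631 m/day.
In each layer the seepage velocity is v_i = q/n_i, so the layer transit time is t_i = b_i·n_i / q:
  layer 1 (clean gravel): t_1 = 8.30 × 0.24 / 0.008631 = 230.8 d
  layer 2 (fractured sandstone): t_2 = 1.49 × 0.11 / 0.008631 = 18.99 d
  layer 3 (sandy clay): t_3 = 6.21 × 0.06 / 0.008631 = 43.17 d
Total t = Σ t_i = 292.9 days.

293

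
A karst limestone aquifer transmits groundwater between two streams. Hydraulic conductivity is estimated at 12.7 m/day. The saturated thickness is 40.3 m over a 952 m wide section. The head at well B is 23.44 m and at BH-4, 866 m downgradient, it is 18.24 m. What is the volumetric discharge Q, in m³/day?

Cross-sectional area A = 952 × 40.3 = 38366 m².
Hydraulic gradient i = (23.44 − 18.24) / 866 = 5.2 / 866 = 0.006005.
Darcy's law: Q = K · A · i = 12.70 × 38366 × 0.006005 = 2926 m³/day.

2930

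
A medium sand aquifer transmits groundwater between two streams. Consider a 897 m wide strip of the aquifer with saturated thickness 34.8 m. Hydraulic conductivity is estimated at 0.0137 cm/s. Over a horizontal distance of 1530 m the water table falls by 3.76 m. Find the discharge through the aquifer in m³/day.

Convert K: 0.0137 cm/s × 864 = 11.84 m/day.
Cross-sectional area A = 897 × 34.8 = 31216 m².
Hydraulic gradient i = Δh / L = 3.76 / 1530 = 0.002458.
Darcy's law: Q = K · A · i = 11.84 × 31216 × 0.002458 = 908.0 m³/day.

908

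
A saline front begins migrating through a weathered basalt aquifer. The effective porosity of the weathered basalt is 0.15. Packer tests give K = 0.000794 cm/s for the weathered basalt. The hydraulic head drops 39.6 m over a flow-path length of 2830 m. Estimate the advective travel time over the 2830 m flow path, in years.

Convert K: 0.000794 cm/s × 864 = 0.6860 m/day.
Hydraulic gradient i = Δh / L = 39.6 / 2830 = 0.01399.
Darcy flux q = K · i = 0.6860 × 0.01399 = 0.009599 m/day.
Seepage velocity v = q / n_e = 0.009599 / 0.15 = 0.06400 m/day.
Travel time t = L / v = 2830 / 0.06400 = 44222 days = 121.1 years.

121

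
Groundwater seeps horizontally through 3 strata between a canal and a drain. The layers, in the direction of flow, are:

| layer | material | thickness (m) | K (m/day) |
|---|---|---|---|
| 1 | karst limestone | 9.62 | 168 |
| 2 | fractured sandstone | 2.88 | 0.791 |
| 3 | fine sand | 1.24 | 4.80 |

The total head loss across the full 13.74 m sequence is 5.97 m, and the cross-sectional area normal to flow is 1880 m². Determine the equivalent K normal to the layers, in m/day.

Flow is perpendicular to layering, so the layers act in series and the equivalent K is the thickness-weighted harmonic mean.
Total thickness L = 9.62 + 2.88 + 1.24 = 13.74 m.
Σ(b_i/K_i) = 9.62/168 + 2.88/0.791 + 1.24/4.80 = 3.957 d.
K_eq = L / Σ(b_i/K_i) = 13.74 / 3.957 = 3.473 m/day.

3.47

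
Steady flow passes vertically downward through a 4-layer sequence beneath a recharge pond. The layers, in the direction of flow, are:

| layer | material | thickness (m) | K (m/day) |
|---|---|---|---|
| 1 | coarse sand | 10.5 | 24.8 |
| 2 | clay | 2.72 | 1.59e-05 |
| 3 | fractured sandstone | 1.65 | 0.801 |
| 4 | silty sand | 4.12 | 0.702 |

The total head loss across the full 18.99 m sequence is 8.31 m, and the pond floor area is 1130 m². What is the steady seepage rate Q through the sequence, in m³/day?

Flow is perpendicular to layering, so the layers act in series and the equivalent K is the thickness-weighted harmonic mean.
Total thickness L = 10.5 + 2.72 + 1.65 + 4.12 = 18.99 m.
Σ(b_i/K_i) = 10.5/24.8 + 2.72/1.59e-05 + 1.65/0.801 + 4.12/0.702 = 1.711e+05 d.
K_eq = L / Σ(b_i/K_i) = 18.99 / 1.711e+05 = 0.0001110 m/day.
Q = K_eq · A · (Δh/L) = 0.0001110 × 1130 × (8.31/18.99) = 0.05489 m³/day.

0.0549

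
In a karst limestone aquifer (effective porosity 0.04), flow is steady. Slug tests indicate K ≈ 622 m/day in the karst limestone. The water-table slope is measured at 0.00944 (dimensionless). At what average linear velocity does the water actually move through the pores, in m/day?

147

Hydraulic gradient i = 0.00944.
Darcy flux q = K · i = 622.0 × 0.009440 = 5.872 m/day.
Seepage velocity v = q / n_e = 5.872 / 0.04 = 146.8 m/day.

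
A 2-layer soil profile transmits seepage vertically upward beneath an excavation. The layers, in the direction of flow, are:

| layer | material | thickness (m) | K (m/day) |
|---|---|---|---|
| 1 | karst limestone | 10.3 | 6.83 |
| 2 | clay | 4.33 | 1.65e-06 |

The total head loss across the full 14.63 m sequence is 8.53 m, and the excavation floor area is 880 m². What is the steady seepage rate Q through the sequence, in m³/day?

Flow is perpendicular to layering, so the layers act in series and the equivalent K is the thickness-weighted harmonic mean.
Total thickness L = 10.3 + 4.33 = 14.63 m.
Σ(b_i/K_i) = 10.3/6.83 + 4.33/1.65e-06 = 2.624e+06 d.
K_eq = L / Σ(b_i/K_i) = 14.63 / 2.624e+06 = 5.575e-06 m/day.
Q = K_eq · A · (Δh/L) = 5.575e-06 × 880 × (8.53/14.63) = 0.002860 m³/day.

0.00286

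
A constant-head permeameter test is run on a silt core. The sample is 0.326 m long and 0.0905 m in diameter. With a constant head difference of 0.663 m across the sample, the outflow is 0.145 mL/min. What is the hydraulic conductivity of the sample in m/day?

0.0160

Cross-sectional area A = π·(d/2)² = π × (0.0905/2)² = 0.006433 m².
Convert discharge: 0.145 mL/min = 2.417e-09 m³/s.
Darcy's law rearranged: K = Q·L / (A·Δh) = 2.417e-09 × 0.326 / (0.006433 × 0.663) = 1.847e-07 m/s = 0.01596 m/day.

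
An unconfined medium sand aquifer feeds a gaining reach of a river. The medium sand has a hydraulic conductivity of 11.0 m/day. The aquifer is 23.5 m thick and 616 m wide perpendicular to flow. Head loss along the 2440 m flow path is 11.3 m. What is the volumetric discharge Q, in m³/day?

Cross-sectional area A = 616 × 23.5 = 14476 m².
Hydraulic gradient i = Δh / L = 11.3 / 2440 = 0.004631.
Darcy's law: Q = K · A · i = 11.00 × 14476 × 0.004631 = 737.4 m³/day.

737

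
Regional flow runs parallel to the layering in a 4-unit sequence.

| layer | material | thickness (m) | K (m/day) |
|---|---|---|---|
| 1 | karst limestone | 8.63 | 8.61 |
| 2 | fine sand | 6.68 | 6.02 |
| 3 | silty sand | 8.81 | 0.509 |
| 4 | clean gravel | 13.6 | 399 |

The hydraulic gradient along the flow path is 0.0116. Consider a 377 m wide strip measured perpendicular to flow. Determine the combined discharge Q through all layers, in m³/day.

Flow is parallel to layering, so each bed carries its own Darcy discharge and the transmissivities add.
Σ(K_i·b_i) = 8.61×8.63 + 6.02×6.68 + 0.509×8.81 + 399×13.6 = 5545 m²/day.
Hydraulic gradient i = 0.0116.
Q = Σ(K_i·b_i) · W · i = 5545 × 377 × 0.01160 = 24251 m³/day.

24300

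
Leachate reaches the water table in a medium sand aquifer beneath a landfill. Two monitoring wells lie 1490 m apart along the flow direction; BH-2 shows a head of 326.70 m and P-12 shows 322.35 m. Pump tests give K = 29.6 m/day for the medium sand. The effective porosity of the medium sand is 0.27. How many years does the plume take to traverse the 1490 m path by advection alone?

12.7

Hydraulic gradient i = (326.70 − 322.35) / 1490 = 4.35 / 1490 = 0.002919.
Darcy flux q = K · i = 29.60 × 0.002919 = 0.08642 m/day.
Seepage velocity v = q / n_e = 0.08642 / 0.27 = 0.3201 m/day.
Travel time t = L / v = 1490 / 0.3201 = 4655 days = 12.75 years.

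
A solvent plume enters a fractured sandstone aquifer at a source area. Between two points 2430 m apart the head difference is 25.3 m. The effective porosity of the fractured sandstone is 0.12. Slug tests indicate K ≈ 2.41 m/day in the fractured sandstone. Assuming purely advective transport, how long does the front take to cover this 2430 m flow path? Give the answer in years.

Hydraulic gradient i = Δh / L = 25.3 / 2430 = 0.01041.
Darcy flux q = K · i = 2.410 × 0.01041 = 0.02509 m/day.
Seepage velocity v = q / n_e = 0.02509 / 0.12 = 0.2091 m/day.
Travel time t = L / v = 2430 / 0.2091 = 11621 days = 31.82 years.

31.8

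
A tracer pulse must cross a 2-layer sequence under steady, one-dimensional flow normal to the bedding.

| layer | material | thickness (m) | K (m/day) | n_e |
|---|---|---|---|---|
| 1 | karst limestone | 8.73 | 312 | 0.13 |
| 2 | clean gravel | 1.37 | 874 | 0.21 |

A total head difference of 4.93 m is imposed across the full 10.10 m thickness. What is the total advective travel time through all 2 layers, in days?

0.00853

With flow normal to the layers, continuity requires the same specific discharge q through every layer.
Σ(b_i/K_i) = 8.73/312 + 1.37/874 = 0.02955 d.
q = Δh / Σ(b_i/K_i) = 4.93 / 0.02955 = 166.8 m/day.
In each layer the seepage velocity is v_i = q/n_i, so the layer transit time is t_i = b_i·n_i / q:
  layer 1 (karst limestone): t_1 = 8.73 × 0.13 / 166.8 = 0.006802 d
  layer 2 (clean gravel): t_2 = 1.37 × 0.21 / 166.8 = 0.001724 d
Total t = Σ t_i = 0.008526 days.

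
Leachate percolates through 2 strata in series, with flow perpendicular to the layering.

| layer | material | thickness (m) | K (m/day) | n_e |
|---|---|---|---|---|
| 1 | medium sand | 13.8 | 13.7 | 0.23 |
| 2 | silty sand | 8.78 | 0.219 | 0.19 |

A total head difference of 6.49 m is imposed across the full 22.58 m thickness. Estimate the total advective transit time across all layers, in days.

30.7

With flow normal to the layers, continuity requires the same specific discharge q through every layer.
Σ(b_i/K_i) = 13.8/13.7 + 8.78/0.219 = 41.10 d.
q = Δh / Σ(b_i/K_i) = 6.49 / 41.10 = 0.1579 m/day.
In each layer the seepage velocity is v_i = q/n_i, so the layer transit time is t_i = b_i·n_i / q:
  layer 1 (medium sand): t_1 = 13.8 × 0.23 / 0.1579 = 20.10 d
  layer 2 (silty sand): t_2 = 8.78 × 0.19 / 0.1579 = 10.56 d
Total t = Σ t_i = 30.66 days.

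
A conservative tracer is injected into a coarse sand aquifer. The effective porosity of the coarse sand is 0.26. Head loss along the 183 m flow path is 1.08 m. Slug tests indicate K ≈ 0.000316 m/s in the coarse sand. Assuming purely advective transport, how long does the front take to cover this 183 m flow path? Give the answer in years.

Convert K: 0.000316 m/s × 86400 = 27.30 m/day.
Hydraulic gradient i = Δh / L = 1.08 / 183 = 0.005902.
Darcy flux q = K · i = 27.30 × 0.005902 = 0.1611 m/day.
Seepage velocity v = q / n_e = 0.1611 / 0.26 = 0.6197 m/day.
Travel time t = L / v = 183 / 0.6197 = 295.3 days = 0.8085 years.

0.808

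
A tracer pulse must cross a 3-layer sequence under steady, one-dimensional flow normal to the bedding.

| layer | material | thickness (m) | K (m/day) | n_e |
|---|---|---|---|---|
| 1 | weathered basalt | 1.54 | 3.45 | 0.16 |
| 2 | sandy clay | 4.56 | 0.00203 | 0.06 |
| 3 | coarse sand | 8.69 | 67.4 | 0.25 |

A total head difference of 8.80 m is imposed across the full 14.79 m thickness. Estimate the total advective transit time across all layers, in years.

1.88

With flow normal to the layers, continuity requires the same specific discharge q through every layer.
Σ(b_i/K_i) = 1.54/3.45 + 4.56/0.00203 + 8.69/67.4 = 2247 d.
q = Δh / Σ(b_i/K_i) = 8.80 / 2247 = 0.003917 m/day.
In each layer the seepage velocity is v_i = q/n_i, so the layer transit time is t_i = b_i·n_i / q:
  layer 1 (weathered basalt): t_1 = 1.54 × 0.16 / 0.003917 = 62.91 d
  layer 2 (sandy clay): t_2 = 4.56 × 0.06 / 0.003917 = 69.86 d
  layer 3 (coarse sand): t_3 = 8.69 × 0.25 / 0.003917 = 554.7 d
Total t = Σ t_i = 687.5 days = 1.882 years.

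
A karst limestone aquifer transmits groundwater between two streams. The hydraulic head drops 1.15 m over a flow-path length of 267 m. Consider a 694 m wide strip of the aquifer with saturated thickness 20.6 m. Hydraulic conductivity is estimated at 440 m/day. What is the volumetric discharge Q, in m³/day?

27100

Cross-sectional area A = 694 × 20.6 = 14296 m².
Hydraulic gradient i = Δh / L = 1.15 / 267 = 0.004307.
Darcy's law: Q = K · A · i = 440.0 × 14296 × 0.004307 = 27094 m³/day.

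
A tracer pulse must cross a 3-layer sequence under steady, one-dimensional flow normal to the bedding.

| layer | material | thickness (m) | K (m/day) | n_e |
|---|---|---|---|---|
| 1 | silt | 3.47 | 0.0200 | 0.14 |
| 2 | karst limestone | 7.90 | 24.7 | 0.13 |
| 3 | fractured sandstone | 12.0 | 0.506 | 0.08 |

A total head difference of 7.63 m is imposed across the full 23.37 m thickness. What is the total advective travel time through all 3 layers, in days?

64.0

With flow normal to the layers, continuity requires the same specific discharge q through every layer.
Σ(b_i/K_i) = 3.47/0.0200 + 7.90/24.7 + 12.0/0.506 = 197.5 d.
q = Δh / Σ(b_i/K_i) = 7.63 / 197.5 = 0.03863 m/day.
In each layer the seepage velocity is v_i = q/n_i, so the layer transit time is t_i = b_i·n_i / q:
  layer 1 (silt): t_1 = 3.47 × 0.14 / 0.03863 = 12.58 d
  layer 2 (karst limestone): t_2 = 7.90 × 0.13 / 0.03863 = 26.59 d
  layer 3 (fractured sandstone): t_3 = 12.0 × 0.08 / 0.03863 = 24.85 d
Total t = Σ t_i = 64.02 days.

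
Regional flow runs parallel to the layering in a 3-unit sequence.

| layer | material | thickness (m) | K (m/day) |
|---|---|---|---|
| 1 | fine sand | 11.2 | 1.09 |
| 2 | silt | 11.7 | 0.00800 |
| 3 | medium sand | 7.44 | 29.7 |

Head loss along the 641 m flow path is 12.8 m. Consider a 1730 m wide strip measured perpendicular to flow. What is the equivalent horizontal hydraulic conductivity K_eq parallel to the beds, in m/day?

7.69

Flow is parallel to layering, so each bed carries its own Darcy discharge and the transmissivities add.
Σ(K_i·b_i) = 1.09×11.2 + 0.00800×11.7 + 29.7×7.44 = 233.3 m²/day.
Total thickness b = 30.34 m, so K_eq = Σ(K_i·b_i)/b = 7.689 m/day.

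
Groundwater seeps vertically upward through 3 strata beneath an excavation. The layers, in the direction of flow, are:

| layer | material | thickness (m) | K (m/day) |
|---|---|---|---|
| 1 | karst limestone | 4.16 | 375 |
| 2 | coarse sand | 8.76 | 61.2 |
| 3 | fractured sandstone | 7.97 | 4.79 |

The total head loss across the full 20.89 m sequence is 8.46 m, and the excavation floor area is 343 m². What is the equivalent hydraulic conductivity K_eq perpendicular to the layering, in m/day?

11.5

Flow is perpendicular to layering, so the layers act in series and the equivalent K is the thickness-weighted harmonic mean.
Total thickness L = 4.16 + 8.76 + 7.97 = 20.89 m.
Σ(b_i/K_i) = 4.16/375 + 8.76/61.2 + 7.97/4.79 = 1.818 d.
K_eq = L / Σ(b_i/K_i) = 20.89 / 1.818 = 11.49 m/day.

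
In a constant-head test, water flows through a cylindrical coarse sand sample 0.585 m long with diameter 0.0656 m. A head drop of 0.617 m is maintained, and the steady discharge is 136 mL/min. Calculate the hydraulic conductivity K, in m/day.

Cross-sectional area A = π·(d/2)² = π × (0.0656/2)² = 0.003380 m².
Convert discharge: 136 mL/min = 2.267e-06 m³/s.
Darcy's law rearranged: K = Q·L / (A·Δh) = 2.267e-06 × 0.585 / (0.003380 × 0.617) = 0.0006359 m/s = 54.94 m/day.

54.9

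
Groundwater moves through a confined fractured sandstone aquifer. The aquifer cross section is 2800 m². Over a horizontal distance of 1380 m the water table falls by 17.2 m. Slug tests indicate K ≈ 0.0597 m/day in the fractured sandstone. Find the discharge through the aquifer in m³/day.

2.08

Hydraulic gradient i = Δh / L = 17.2 / 1380 = 0.01246.
Darcy's law: Q = K · A · i = 0.05970 × 2800 × 0.01246 = 2.083 m³/day.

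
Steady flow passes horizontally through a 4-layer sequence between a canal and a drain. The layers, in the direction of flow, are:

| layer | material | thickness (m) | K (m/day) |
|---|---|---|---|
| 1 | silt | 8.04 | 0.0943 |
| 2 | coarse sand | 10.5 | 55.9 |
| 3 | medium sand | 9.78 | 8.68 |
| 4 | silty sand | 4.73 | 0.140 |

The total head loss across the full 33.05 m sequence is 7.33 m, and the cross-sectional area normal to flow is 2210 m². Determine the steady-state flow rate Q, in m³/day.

135

Flow is perpendicular to layering, so the layers act in series and the equivalent K is the thickness-weighted harmonic mean.
Total thickness L = 8.04 + 10.5 + 9.78 + 4.73 = 33.05 m.
Σ(b_i/K_i) = 8.04/0.0943 + 10.5/55.9 + 9.78/8.68 + 4.73/0.140 = 120.4 d.
K_eq = L / Σ(b_i/K_i) = 33.05 / 120.4 = 0.2746 m/day.
Q = K_eq · A · (Δh/L) = 0.2746 × 2210 × (7.33/33.05) = 134.6 m³/day.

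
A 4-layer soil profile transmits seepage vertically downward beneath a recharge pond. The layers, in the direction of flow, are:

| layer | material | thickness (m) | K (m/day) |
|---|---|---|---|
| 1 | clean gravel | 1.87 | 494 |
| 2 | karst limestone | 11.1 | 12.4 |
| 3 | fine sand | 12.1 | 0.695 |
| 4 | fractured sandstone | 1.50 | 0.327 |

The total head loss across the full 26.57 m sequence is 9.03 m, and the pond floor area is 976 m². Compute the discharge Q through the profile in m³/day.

Flow is perpendicular to layering, so the layers act in series and the equivalent K is the thickness-weighted harmonic mean.
Total thickness L = 1.87 + 11.1 + 12.1 + 1.50 = 26.57 m.
Σ(b_i/K_i) = 1.87/494 + 11.1/12.4 + 12.1/0.695 + 1.50/0.327 = 22.90 d.
K_eq = L / Σ(b_i/K_i) = 26.57 / 22.90 = 1.160 m/day.
Q = K_eq · A · (Δh/L) = 1.160 × 976 × (9.03/26.57) = 384.9 m³/day.

385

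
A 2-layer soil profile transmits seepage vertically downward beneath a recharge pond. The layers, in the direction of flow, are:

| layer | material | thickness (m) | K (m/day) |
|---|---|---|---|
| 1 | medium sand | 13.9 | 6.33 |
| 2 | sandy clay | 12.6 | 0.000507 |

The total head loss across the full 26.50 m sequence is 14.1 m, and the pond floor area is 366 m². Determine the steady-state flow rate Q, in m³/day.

Flow is perpendicular to layering, so the layers act in series and the equivalent K is the thickness-weighted harmonic mean.
Total thickness L = 13.9 + 12.6 = 26.50 m.
Σ(b_i/K_i) = 13.9/6.33 + 12.6/0.000507 = 24854 d.
K_eq = L / Σ(b_i/K_i) = 26.50 / 24854 = 0.001066 m/day.
Q = K_eq · A · (Δh/L) = 0.001066 × 366 × (14.1/26.50) = 0.2076 m³/day.

0.208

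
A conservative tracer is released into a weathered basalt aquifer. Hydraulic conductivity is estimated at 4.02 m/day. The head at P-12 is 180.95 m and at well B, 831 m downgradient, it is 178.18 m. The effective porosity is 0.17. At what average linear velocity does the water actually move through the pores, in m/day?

Hydraulic gradient i = (180.95 − 178.18) / 831 = 2.77 / 831 = 0.003333.
Darcy flux q = K · i = 4.020 × 0.003333 = 0.01340 m/day.
Seepage velocity v = q / n_e = 0.01340 / 0.17 = 0.07882 m/day.

0.0788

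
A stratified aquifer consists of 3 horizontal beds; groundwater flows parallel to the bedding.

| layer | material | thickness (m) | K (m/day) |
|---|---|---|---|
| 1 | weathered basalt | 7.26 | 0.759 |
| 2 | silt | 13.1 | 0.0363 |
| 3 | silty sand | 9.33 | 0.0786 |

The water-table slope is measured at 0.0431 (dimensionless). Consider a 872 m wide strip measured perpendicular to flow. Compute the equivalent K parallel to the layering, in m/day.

Flow is parallel to layering, so each bed carries its own Darcy discharge and the transmissivities add.
Σ(K_i·b_i) = 0.759×7.26 + 0.0363×13.1 + 0.0786×9.33 = 6.719 m²/day.
Total thickness b = 29.69 m, so K_eq = Σ(K_i·b_i)/b = 0.2263 m/day.

0.226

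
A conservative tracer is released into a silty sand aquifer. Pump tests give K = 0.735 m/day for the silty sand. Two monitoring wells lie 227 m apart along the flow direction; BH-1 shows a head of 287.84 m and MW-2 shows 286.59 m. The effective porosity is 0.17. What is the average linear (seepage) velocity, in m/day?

Hydraulic gradient i = (287.84 − 286.59) / 227 = 1.25 / 227 = 0.005507.
Darcy flux q = K · i = 0.7350 × 0.005507 = 0.004047 m/day.
Seepage velocity v = q / n_e = 0.004047 / 0.17 = 0.02381 m/day.

0.0238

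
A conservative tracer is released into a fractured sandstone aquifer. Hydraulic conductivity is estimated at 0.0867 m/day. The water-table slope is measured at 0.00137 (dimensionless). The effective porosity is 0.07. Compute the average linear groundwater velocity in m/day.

0.00170

Hydraulic gradient i = 0.00137.
Darcy flux q = K · i = 0.08670 × 0.001370 = 0.0001188 m/day.
Seepage velocity v = q / n_e = 0.0001188 / 0.07 = 0.001697 m/day.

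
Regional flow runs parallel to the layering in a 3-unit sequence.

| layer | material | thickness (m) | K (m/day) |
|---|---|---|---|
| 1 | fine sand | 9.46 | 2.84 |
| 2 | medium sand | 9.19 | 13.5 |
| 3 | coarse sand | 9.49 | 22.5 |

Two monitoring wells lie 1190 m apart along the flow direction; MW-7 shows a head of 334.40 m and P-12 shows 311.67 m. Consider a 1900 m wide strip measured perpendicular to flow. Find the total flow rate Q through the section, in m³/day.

Flow is parallel to layering, so each bed carries its own Darcy discharge and the transmissivities add.
Σ(K_i·b_i) = 2.84×9.46 + 13.5×9.19 + 22.5×9.49 = 364.5 m²/day.
Hydraulic gradient i = (334.40 − 311.67) / 1190 = 22.73 / 1190 = 0.01910.
Q = Σ(K_i·b_i) · W · i = 364.5 × 1900 × 0.01910 = 13227 m³/day.

13200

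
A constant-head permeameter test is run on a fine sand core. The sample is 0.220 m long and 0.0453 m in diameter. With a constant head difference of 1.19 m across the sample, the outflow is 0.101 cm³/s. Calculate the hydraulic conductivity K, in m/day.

Cross-sectional area A = π·(d/2)² = π × (0.0453/2)² = 0.001612 m².
Convert discharge: 0.101 cm³/s = 1.010e-07 m³/s.
Darcy's law rearranged: K = Q·L / (A·Δh) = 1.010e-07 × 0.220 / (0.001612 × 1.19) = 1.159e-05 m/s = 1.001 m/day.

1.00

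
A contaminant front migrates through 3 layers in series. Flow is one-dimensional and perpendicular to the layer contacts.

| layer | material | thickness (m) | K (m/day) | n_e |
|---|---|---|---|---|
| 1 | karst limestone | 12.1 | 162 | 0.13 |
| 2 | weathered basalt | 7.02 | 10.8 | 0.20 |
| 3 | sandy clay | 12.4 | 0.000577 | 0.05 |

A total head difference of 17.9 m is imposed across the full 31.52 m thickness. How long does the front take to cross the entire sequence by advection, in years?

With flow normal to the layers, continuity requires the same specific discharge q through every layer.
Σ(b_i/K_i) = 12.1/162 + 7.02/10.8 + 12.4/0.000577 = 21491 d.
q = Δh / Σ(b_i/K_i) = 17.9 / 21491 = 0.0008329 m/day.
In each layer the seepage velocity is v_i = q/n_i, so the layer transit time is t_i = b_i·n_i / q:
  layer 1 (karst limestone): t_1 = 12.1 × 0.13 / 0.0008329 = 1889 d
  layer 2 (weathered basalt): t_2 = 7.02 × 0.20 / 0.0008329 = 1686 d
  layer 3 (sandy clay): t_3 = 12.4 × 0.05 / 0.0008329 = 744.4 d
Total t = Σ t_i = 4319 days = 11.82 years.

11.8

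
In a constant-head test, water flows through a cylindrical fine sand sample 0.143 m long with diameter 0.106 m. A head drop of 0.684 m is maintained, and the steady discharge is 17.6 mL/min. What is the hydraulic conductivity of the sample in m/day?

Cross-sectional area A = π·(d/2)² = π × (0.106/2)² = 0.008825 m².
Convert discharge: 17.6 mL/min = 2.933e-07 m³/s.
Darcy's law rearranged: K = Q·L / (A·Δh) = 2.933e-07 × 0.143 / (0.008825 × 0.684) = 6.949e-06 m/s = 0.6004 m/day.

0.600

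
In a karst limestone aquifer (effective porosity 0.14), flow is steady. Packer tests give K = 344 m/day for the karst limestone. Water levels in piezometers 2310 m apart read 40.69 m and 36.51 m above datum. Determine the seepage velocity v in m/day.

Hydraulic gradient i = (40.69 − 36.51) / 2310 = 4.18 / 2310 = 0.001810.
Darcy flux q = K · i = 344.0 × 0.001810 = 0.6225 m/day.
Seepage velocity v = q / n_e = 0.6225 / 0.14 = 4.446 m/day.

4.45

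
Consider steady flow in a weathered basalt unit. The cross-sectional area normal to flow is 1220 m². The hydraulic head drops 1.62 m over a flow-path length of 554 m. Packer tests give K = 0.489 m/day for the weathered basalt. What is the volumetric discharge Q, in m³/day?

1.74

Hydraulic gradient i = Δh / L = 1.62 / 554 = 0.002924.
Darcy's law: Q = K · A · i = 0.4890 × 1220 × 0.002924 = 1.745 m³/day.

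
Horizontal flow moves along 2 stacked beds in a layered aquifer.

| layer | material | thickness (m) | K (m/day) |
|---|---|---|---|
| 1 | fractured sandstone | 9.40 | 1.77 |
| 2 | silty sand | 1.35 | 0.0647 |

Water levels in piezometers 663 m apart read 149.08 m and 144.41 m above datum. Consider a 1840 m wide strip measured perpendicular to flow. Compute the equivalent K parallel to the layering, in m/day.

Flow is parallel to layering, so each bed carries its own Darcy discharge and the transmissivities add.
Σ(K_i·b_i) = 1.77×9.40 + 0.0647×1.35 = 16.73 m²/day.
Total thickness b = 10.75 m, so K_eq = Σ(K_i·b_i)/b = 1.556 m/day.

1.56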